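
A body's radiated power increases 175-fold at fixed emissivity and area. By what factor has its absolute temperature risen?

P ∝ T⁴ ⇒ T ∝ P^(1/4), so T scales by (175)^(1/4) = 3.64.

factor ≈ 3.64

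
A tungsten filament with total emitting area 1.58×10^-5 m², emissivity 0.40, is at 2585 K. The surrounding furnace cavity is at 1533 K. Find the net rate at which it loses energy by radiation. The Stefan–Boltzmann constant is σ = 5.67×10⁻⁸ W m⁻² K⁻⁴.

Q = εσA(T⁴ − T_s⁴). T⁴ − T_s⁴ = (2585)⁴ − (1533)⁴ = 4.47×10^13 − 5.52×10^12 = 3.91×10^13 K⁴.
Q = 0.40 × 5.67×10⁻⁸ × 1.58×10^-5 × 3.91×10^13 = 14.0 W.

Q ≈ 14.0 W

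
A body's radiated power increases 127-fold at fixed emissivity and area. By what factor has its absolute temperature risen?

factor ≈ 3.36

P ∝ T⁴ ⇒ T ∝ P^(1/4), so T scales by (127)^(1/4) = 3.36.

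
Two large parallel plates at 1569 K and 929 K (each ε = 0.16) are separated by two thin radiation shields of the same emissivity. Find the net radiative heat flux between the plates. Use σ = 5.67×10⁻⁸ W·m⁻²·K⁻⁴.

Each of the 3 gaps contributes resistance (2/ε − 1) = 2/0.16 − 1 = 11.50; total = 34.50.
q = σ(T₁⁴ − T₂⁴) / 34.50 = 5.67×10⁻⁸ × 5.32×10^12 / 34.50 = 8740 W/m².

q ≈ 8740 W/m²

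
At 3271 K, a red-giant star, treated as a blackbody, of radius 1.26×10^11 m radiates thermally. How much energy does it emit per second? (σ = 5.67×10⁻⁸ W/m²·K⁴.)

A = 4πr² = 4π × (1.26×10^11)² = 2.00×10^23 m².
P = σAT⁴ = 5.67×10⁻⁸ × 2.00×10^23 × (3271)⁴ = 5.67×10⁻⁸ × 2.00×10^23 × 1.14×10^14.
P = 1.29×10^30 W.

P ≈ 1.29×10^30 W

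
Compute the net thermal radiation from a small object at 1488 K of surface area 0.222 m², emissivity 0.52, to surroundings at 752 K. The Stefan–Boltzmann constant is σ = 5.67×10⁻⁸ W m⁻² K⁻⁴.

Q ≈ 30000 W

Q = εσA(T⁴ − T_s⁴). T⁴ − T_s⁴ = (1488)⁴ − (752)⁴ = 4.90×10^12 − 3.20×10^11 = 4.58×10^12 K⁴.
Q = 0.52 × 5.67×10⁻⁸ × 0.222 × 4.58×10^12 = 30000 W.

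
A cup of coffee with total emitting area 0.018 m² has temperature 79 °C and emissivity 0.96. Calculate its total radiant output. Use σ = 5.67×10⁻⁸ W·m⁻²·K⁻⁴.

79 °C = 352 K.
Stefan–Boltzmann: P = εσAT⁴ = 0.96 × 5.67×10⁻⁸ × 0.0180 × (352)⁴ = 0.96 × 5.67×10⁻⁸ × 0.0180 × 1.54×10^10.
P = 15.0 W.

P ≈ 15.0 W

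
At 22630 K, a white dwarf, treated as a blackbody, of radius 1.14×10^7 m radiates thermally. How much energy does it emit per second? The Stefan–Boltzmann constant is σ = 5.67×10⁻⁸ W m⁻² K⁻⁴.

P ≈ 2.43×10^25 W

A = 4πr² = 4π × (1.14×10^7)² = 1.63×10^15 m².
P = σAT⁴ = 5.67×10⁻⁸ × 1.63×10^15 × (22630)⁴ = 5.67×10⁻⁸ × 1.63×10^15 × 2.62×10^17.
P = 2.43×10^25 W.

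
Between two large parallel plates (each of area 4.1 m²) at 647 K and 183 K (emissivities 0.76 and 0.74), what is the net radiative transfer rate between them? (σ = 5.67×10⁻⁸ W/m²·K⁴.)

Q ≈ 24300 W

For two large parallel gray plates, q = σ(T₁⁴ − T₂⁴) / (1/ε₁ + 1/ε₂ − 1).
1/ε₁ + 1/ε₂ − 1 = 1/0.76 + 1/0.74 − 1 = 1.667.
T₁⁴ − T₂⁴ = 1.75×10^11 − 1.12×10^9 = 1.74×10^11 K⁴.
q = 5.67×10⁻⁸ × 1.74×10^11 / 1.667 = 5920 W/m².
Q = q·A = 5920 × 4.1 = 24300 W.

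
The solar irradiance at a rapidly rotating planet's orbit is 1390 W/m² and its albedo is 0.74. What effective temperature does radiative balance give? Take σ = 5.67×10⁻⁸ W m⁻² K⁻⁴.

Power absorbed = (1−a)S·πR²; power emitted = 4πR²σT⁴. Equating and cancelling πR²:
T = ((1−a)S / 4σ)^(1/4) = (361 / (4 × 5.67×10⁻⁸))^(1/4) = (1.59×10^9)^(1/4).
T = 200 K.

T ≈ 200 K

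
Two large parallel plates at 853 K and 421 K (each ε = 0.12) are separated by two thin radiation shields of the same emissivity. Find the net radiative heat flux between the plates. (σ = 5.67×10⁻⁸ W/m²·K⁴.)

q ≈ 601 W/m²

Each of the 3 gaps contributes resistance (2/ε − 1) = 2/0.12 − 1 = 15.67; total = 47.00.
q = σ(T₁⁴ − T₂⁴) / 47.00 = 5.67×10⁻⁸ × 4.98×10^11 / 47.00 = 601 W/m².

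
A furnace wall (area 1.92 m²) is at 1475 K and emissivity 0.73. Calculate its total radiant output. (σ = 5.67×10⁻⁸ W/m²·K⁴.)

P ≈ 3.76×10^5 W

P = εσAT⁴ = 0.73 × 5.67×10⁻⁸ × 1.92 × (1475)⁴ = 0.73 × 5.67×10⁻⁸ × 1.92 × 4.73×10^12.
P = 3.76×10^5 W.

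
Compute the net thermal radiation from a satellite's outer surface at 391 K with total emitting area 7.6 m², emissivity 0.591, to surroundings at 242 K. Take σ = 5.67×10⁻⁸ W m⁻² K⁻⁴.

Q = εσA(T⁴ − T_s⁴). T⁴ − T_s⁴ = (391)⁴ − (242)⁴ = 2.34×10^10 − 3.43×10^9 = 1.99×10^10 K⁴.
Q = 0.591 × 5.67×10⁻⁸ × 7.60 × 1.99×10^10 = 5080 W.

Q ≈ 5080 W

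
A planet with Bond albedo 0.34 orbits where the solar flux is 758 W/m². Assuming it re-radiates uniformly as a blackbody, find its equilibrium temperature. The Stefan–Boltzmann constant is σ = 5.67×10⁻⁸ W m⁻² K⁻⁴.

T ≈ 217 K

Power absorbed = (1−a)S·πR²; power emitted = 4πR²σT⁴. Equating and cancelling πR²:
T = ((1−a)S / 4σ)^(1/4) = (500 / (4 × 5.67×10⁻⁸))^(1/4) = (2.21×10^9)^(1/4).
T = 217 K.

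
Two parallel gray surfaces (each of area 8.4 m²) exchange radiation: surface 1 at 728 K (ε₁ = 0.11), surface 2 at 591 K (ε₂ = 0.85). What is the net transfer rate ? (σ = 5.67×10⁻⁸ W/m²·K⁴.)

Q ≈ 8170 W

For two large parallel gray plates, q = σ(T₁⁴ − T₂⁴) / (1/ε₁ + 1/ε₂ − 1).
1/ε₁ + 1/ε₂ − 1 = 1/0.11 + 1/0.85 − 1 = 9.267.
T₁⁴ − T₂⁴ = 2.81×10^11 − 1.22×10^11 = 1.59×10^11 K⁴.
q = 5.67×10⁻⁸ × 1.59×10^11 / 9.267 = 972 W/m².
Q = q·A = 972 × 8.4 = 8170 W.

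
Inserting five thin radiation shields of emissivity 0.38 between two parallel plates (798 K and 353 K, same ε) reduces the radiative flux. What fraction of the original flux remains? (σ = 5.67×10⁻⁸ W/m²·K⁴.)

With N identical shields there are N+1 = 6 gaps in series, each with the same radiative resistance, so the flux falls to 1/(N+1) of its unshielded value.

ratio ≈ 0.167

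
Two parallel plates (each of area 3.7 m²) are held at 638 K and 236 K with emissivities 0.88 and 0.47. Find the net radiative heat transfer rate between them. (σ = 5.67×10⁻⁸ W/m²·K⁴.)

Q ≈ 15100 W

For two large parallel gray plates, q = σ(T₁⁴ − T₂⁴) / (1/ε₁ + 1/ε₂ − 1).
1/ε₁ + 1/ε₂ − 1 = 1/0.88 + 1/0.47 − 1 = 2.264.
T₁⁴ − T₂⁴ = 1.66×10^11 − 3.10×10^9 = 1.63×10^11 K⁴.
q = 5.67×10⁻⁸ × 1.63×10^11 / 2.264 = 4070 W/m².
Q = q·A = 4070 × 3.7 = 15100 W.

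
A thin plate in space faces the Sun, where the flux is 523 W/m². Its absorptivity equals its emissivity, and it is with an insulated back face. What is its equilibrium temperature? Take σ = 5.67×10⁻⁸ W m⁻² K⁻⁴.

T ≈ 310 K

Absorbed flux αS = emitted flux εσT⁴ (one radiating face); with α = ε, T = (S/σ)^(1/4).
T = (523 / 5.67×10⁻⁸)^(1/4) = (9.22×10^9)^(1/4).
T = 310 K.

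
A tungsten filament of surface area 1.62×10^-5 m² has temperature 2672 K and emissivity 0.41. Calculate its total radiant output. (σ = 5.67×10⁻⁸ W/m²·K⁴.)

P = εσAT⁴ = 0.41 × 5.67×10⁻⁸ × 1.62×10^-5 × (2672)⁴ = 0.41 × 5.67×10⁻⁸ × 1.62×10^-5 × 5.10×10^13.
P = 19.2 W.

P ≈ 19.2 W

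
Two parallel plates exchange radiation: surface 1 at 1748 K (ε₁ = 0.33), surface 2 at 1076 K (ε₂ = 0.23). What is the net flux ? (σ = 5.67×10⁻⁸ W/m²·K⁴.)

For two large parallel gray plates, q = σ(T₁⁴ − T₂⁴) / (1/ε₁ + 1/ε₂ − 1).
1/ε₁ + 1/ε₂ − 1 = 1/0.33 + 1/0.23 − 1 = 6.378.
T₁⁴ − T₂⁴ = 9.34×10^12 − 1.34×10^12 = 8.00×10^12 K⁴.
q = 5.67×10⁻⁸ × 8.00×10^12 / 6.378 = 71100 W/m².

q ≈ 71100 W/m²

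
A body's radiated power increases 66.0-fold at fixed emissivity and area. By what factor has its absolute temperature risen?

factor ≈ 2.85

P ∝ T⁴ ⇒ T ∝ P^(1/4), so T scales by (66.0)^(1/4) = 2.85.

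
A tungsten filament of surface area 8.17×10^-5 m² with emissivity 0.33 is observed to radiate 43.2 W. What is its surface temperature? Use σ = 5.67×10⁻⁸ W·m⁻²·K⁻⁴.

From P = εσAT⁴, T = (P / εσA)^(1/4) = (43.2 / (0.33 × 5.67×10⁻⁸ × 8.17×10^-5))^(1/4).
T = (2.83×10^13)^(1/4) = 2310 K.

T ≈ 2310 K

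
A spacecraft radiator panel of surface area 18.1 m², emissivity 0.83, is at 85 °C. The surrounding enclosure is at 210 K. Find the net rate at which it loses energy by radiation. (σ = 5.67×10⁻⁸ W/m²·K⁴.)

Convert: 85 °C = 358 K.
Q = εσA(T⁴ − T_s⁴). T⁴ − T_s⁴ = (358)⁴ − (210)⁴ = 1.64×10^10 − 1.94×10^9 = 1.45×10^10 K⁴.
Q = 0.83 × 5.67×10⁻⁸ × 18.1 × 1.45×10^10 = 12300 W.

Q ≈ 12300 W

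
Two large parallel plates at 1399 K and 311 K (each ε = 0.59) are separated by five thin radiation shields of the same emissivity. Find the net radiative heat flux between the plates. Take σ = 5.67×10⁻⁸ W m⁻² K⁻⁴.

Each of the 6 gaps contributes resistance (2/ε − 1) = 2/0.59 − 1 = 2.390; total = 14.34.
q = σ(T₁⁴ − T₂⁴) / 14.34 = 5.67×10⁻⁸ × 3.82×10^12 / 14.34 = 15100 W/m².

q ≈ 15100 W/m²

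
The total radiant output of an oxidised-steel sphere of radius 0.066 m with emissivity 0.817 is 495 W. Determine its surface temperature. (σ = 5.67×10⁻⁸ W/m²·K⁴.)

T ≈ 665 K

A = 4πr² = 4π × (0.066)² = 0.0547 m².
From P = εσAT⁴, T = (P / εσA)^(1/4) = (495 / (0.817 × 5.67×10⁻⁸ × 0.0547))^(1/4).
T = (1.95×10^11)^(1/4) = 665 K.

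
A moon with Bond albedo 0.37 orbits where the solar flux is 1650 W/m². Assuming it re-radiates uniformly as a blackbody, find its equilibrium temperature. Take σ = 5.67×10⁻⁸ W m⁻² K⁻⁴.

Power absorbed = (1−a)S·πR²; power emitted = 4πR²σT⁴. Equating and cancelling πR²:
T = ((1−a)S / 4σ)^(1/4) = (1040 / (4 × 5.67×10⁻⁸))^(1/4) = (4.58×10^9)^(1/4).
T = 260 K.

T ≈ 260 K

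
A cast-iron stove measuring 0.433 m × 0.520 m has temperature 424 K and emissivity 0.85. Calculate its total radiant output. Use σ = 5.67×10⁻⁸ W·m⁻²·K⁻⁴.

A = 0.433 × 0.520 = 0.225 m².
Stefan–Boltzmann: P = εσAT⁴ = 0.85 × 5.67×10⁻⁸ × 0.225 × (424)⁴ = 0.85 × 5.67×10⁻⁸ × 0.225 × 3.23×10^10.
P = 351 W.

P ≈ 351 W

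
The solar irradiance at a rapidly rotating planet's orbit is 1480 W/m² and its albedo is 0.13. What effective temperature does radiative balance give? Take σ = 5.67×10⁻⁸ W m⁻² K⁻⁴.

Power absorbed = (1−a)S·πR²; power emitted = 4πR²σT⁴. Equating and cancelling πR²:
T = ((1−a)S / 4σ)^(1/4) = (1290 / (4 × 5.67×10⁻⁸))^(1/4) = (5.68×10^9)^(1/4).
T = 274 K.

T ≈ 274 K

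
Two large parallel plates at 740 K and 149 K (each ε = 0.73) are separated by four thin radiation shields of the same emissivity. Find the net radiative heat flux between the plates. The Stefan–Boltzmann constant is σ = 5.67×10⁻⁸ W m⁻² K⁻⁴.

q ≈ 1950 W/m²

Each of the 5 gaps contributes resistance (2/ε − 1) = 2/0.73 − 1 = 1.740; total = 8.699.
q = σ(T₁⁴ − T₂⁴) / 8.699 = 5.67×10⁻⁸ × 2.99×10^11 / 8.699 = 1950 W/m².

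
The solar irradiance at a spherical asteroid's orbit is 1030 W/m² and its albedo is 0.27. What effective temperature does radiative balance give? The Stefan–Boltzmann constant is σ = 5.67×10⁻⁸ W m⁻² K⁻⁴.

Power absorbed = (1−a)S·πR²; power emitted = 4πR²σT⁴. Equating and cancelling πR²:
T = ((1−a)S / 4σ)^(1/4) = (752 / (4 × 5.67×10⁻⁸))^(1/4) = (3.32×10^9)^(1/4).
T = 240 K.

T ≈ 240 K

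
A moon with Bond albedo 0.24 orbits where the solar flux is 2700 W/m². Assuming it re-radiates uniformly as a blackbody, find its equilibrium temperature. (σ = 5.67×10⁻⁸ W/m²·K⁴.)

T ≈ 308 K

Power absorbed = (1−a)S·πR²; power emitted = 4πR²σT⁴. Equating and cancelling πR²:
T = ((1−a)S / 4σ)^(1/4) = (2050 / (4 × 5.67×10⁻⁸))^(1/4) = (9.05×10^9)^(1/4).
T = 308 K.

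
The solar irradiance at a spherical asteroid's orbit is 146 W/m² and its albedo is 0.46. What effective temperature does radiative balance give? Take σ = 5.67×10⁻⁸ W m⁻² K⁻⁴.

T ≈ 137 K

Power absorbed = (1−a)S·πR²; power emitted = 4πR²σT⁴. Equating and cancelling πR²:
T = ((1−a)S / 4σ)^(1/4) = (78.8 / (4 × 5.67×10⁻⁸))^(1/4) = (3.48×10^8)^(1/4).
T = 137 K.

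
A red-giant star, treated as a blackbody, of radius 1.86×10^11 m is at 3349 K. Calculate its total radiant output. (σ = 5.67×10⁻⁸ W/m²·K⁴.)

A = 4πr² = 4π × (1.86×10^11)² = 4.35×10^23 m².
P = σAT⁴ = 5.67×10⁻⁸ × 4.35×10^23 × (3349)⁴ = 5.67×10⁻⁸ × 4.35×10^23 × 1.26×10^14.
P = 3.10×10^30 W.

P ≈ 3.10×10^30 W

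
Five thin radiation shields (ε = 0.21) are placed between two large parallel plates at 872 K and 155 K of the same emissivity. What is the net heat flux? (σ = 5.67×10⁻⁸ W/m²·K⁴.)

Each of the 6 gaps contributes resistance (2/ε − 1) = 2/0.21 − 1 = 8.524; total = 51.14.
q = σ(T₁⁴ − T₂⁴) / 51.14 = 5.67×10⁻⁸ × 5.78×10^11 / 51.14 = 640 W/m².

q ≈ 640 W/m²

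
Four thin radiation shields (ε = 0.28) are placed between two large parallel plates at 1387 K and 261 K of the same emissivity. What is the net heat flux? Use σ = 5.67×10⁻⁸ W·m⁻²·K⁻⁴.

Each of the 5 gaps contributes resistance (2/ε − 1) = 2/0.28 − 1 = 6.143; total = 30.71.
q = σ(T₁⁴ − T₂⁴) / 30.71 = 5.67×10⁻⁸ × 3.70×10^12 / 30.71 = 6820 W/m².

q ≈ 6820 W/m²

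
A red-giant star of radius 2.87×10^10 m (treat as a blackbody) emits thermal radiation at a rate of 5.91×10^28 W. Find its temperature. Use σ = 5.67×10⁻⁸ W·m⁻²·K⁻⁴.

A = 4πr² = 4π × (2.87×10^10)² = 1.04×10^22 m².
From P = σAT⁴, T = (P / σA)^(1/4) = (5.91×10^28 / (5.67×10⁻⁸ × 1.04×10^22))^(1/4).
T = (1.01×10^14)^(1/4) = 3170 K.

T ≈ 3170 K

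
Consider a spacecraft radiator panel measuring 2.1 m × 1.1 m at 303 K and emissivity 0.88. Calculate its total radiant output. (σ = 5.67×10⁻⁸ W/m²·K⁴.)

P ≈ 972 W

A = 2.1 × 1.1 = 2.31 m².
Stefan–Boltzmann: P = εσAT⁴ = 0.88 × 5.67×10⁻⁸ × 2.31 × (303)⁴ = 0.88 × 5.67×10⁻⁸ × 2.31 × 8.43×10^9.
P = 972 W.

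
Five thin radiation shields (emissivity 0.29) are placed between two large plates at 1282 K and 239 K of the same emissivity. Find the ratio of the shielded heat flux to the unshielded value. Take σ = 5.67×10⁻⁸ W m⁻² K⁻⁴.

ratio ≈ 0.167

With N identical shields there are N+1 = 6 gaps in series, each with the same radiative resistance, so the flux falls to 1/(N+1) of its unshielded value.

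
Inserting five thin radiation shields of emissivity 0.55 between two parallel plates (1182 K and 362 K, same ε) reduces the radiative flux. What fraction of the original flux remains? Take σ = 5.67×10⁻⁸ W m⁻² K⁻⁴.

With N identical shields there are N+1 = 6 gaps in series, each with the same radiative resistance, so the flux falls to 1/(N+1) of its unshielded value.

ratio ≈ 0.167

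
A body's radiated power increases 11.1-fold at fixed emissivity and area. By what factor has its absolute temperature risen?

P ∝ T⁴ ⇒ T ∝ P^(1/4), so T scales by (11.1)^(1/4) = 1.83.

factor ≈ 1.83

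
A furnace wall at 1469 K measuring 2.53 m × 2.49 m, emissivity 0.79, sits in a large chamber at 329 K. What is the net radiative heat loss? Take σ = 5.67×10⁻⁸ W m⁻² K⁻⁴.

Q ≈ 1.31×10^6 W

A = 2.53 × 2.49 = 6.30 m².
Q = εσA(T⁴ − T_s⁴). T⁴ − T_s⁴ = (1469)⁴ − (329)⁴ = 4.66×10^12 − 1.17×10^10 = 4.65×10^12 K⁴.
Q = 0.79 × 5.67×10⁻⁸ × 6.30 × 4.65×10^12 = 1.31×10^6 W.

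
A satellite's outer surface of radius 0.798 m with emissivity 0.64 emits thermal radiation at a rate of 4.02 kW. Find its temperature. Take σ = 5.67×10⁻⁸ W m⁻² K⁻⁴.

T ≈ 343 K

A = 4πr² = 4π × (0.798)² = 8.00 m².
From P = εσAT⁴, T = (P / εσA)^(1/4) = (4020 / (0.64 × 5.67×10⁻⁸ × 8.00))^(1/4).
T = (1.38×10^10)^(1/4) = 343 K.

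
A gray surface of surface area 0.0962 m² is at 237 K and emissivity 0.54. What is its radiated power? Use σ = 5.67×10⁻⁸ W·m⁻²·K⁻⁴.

P = εσAT⁴ = 0.54 × 5.67×10⁻⁸ × 0.0962 × (237)⁴ = 0.54 × 5.67×10⁻⁸ × 0.0962 × 3.15×10^9.
P = 9.29 W.

P ≈ 9.29 W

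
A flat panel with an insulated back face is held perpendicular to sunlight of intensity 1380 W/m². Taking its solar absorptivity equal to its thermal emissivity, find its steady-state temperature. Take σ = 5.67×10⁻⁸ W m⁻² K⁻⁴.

T ≈ 395 K

Absorbed flux αS = emitted flux εσT⁴ (one radiating face); with α = ε, T = (S/σ)^(1/4).
T = (1380 / 5.67×10⁻⁸)^(1/4) = (2.43×10^10)^(1/4).
T = 395 K.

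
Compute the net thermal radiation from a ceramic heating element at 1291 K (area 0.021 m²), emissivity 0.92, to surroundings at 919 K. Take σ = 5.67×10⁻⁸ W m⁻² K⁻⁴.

Q = εσA(T⁴ − T_s⁴). T⁴ − T_s⁴ = (1291)⁴ − (919)⁴ = 2.78×10^12 − 7.13×10^11 = 2.06×10^12 K⁴.
Q = 0.92 × 5.67×10⁻⁸ × 0.0210 × 2.06×10^12 = 2260 W.

Q ≈ 2260 W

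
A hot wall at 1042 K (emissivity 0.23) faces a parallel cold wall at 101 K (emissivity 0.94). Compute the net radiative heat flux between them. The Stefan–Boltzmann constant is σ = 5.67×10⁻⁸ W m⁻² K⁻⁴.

For two large parallel gray plates, q = σ(T₁⁴ − T₂⁴) / (1/ε₁ + 1/ε₂ − 1).
1/ε₁ + 1/ε₂ − 1 = 1/0.23 + 1/0.94 − 1 = 4.412.
T₁⁴ − T₂⁴ = 1.18×10^12 − 1.04×10^8 = 1.18×10^12 K⁴.
q = 5.67×10⁻⁸ × 1.18×10^12 / 4.412 = 15200 W/m².

q ≈ 15200 W/m²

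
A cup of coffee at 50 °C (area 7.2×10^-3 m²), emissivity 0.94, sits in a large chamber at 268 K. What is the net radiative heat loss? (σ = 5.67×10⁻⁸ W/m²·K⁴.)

Q ≈ 2.20 W

Convert: 50 °C = 323 K.
Q = εσA(T⁴ − T_s⁴). T⁴ − T_s⁴ = (323)⁴ − (268)⁴ = 1.09×10^10 − 5.16×10^9 = 5.73×10^9 K⁴.
Q = 0.94 × 5.67×10⁻⁸ × 7.20×10^-3 × 5.73×10^9 = 2.20 W.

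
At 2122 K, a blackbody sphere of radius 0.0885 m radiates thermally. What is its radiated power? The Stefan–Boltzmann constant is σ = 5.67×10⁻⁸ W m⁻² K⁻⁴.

P ≈ 1.13×10^5 W

A = 4πr² = 4π × (0.0885)² = 0.0984 m².
P = σAT⁴ = 5.67×10⁻⁸ × 0.0984 × (2122)⁴ = 5.67×10⁻⁸ × 0.0984 × 2.03×10^13.
P = 1.13×10^5 W.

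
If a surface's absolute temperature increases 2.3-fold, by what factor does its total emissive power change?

P ∝ T⁴, so the power scales as (2.3)⁴ = 28.0.

factor ≈ 28.0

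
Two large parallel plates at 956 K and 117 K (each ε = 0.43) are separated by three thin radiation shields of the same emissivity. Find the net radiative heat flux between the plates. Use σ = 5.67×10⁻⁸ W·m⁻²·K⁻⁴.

Each of the 4 gaps contributes resistance (2/ε − 1) = 2/0.43 − 1 = 3.651; total = 14.60.
q = σ(T₁⁴ − T₂⁴) / 14.60 = 5.67×10⁻⁸ × 8.35×10^11 / 14.60 = 3240 W/m².

q ≈ 3240 W/m²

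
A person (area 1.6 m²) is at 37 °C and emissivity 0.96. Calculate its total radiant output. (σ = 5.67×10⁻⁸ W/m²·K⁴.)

37 °C = 310 K.
Stefan–Boltzmann: P = εσAT⁴ = 0.96 × 5.67×10⁻⁸ × 1.60 × (310)⁴ = 0.96 × 5.67×10⁻⁸ × 1.60 × 9.24×10^9.
P = 804 W.

P ≈ 804 W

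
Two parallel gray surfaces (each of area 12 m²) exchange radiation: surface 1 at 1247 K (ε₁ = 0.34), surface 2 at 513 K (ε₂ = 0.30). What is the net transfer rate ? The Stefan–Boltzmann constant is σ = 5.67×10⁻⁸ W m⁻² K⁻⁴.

Q ≈ 3.03×10^5 W

For two large parallel gray plates, q = σ(T₁⁴ − T₂⁴) / (1/ε₁ + 1/ε₂ − 1).
1/ε₁ + 1/ε₂ − 1 = 1/0.34 + 1/0.30 − 1 = 5.275.
T₁⁴ − T₂⁴ = 2.42×10^12 − 6.93×10^10 = 2.35×10^12 K⁴.
q = 5.67×10⁻⁸ × 2.35×10^12 / 5.275 = 25200 W/m².
Q = q·A = 25200 × 12 = 3.03×10^5 W.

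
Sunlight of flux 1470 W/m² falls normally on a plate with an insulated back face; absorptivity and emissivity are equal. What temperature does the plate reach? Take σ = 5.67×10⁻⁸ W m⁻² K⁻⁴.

Absorbed flux αS = emitted flux εσT⁴ (one radiating face); with α = ε, T = (S/σ)^(1/4).
T = (1470 / 5.67×10⁻⁸)^(1/4) = (2.59×10^10)^(1/4).
T = 401 K.

T ≈ 401 K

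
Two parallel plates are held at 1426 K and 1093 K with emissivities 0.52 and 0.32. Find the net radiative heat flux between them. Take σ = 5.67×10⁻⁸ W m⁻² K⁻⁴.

q ≈ 37900 W/m²

For two large parallel gray plates, q = σ(T₁⁴ − T₂⁴) / (1/ε₁ + 1/ε₂ − 1).
1/ε₁ + 1/ε₂ − 1 = 1/0.52 + 1/0.32 − 1 = 4.048.
T₁⁴ − T₂⁴ = 4.14×10^12 − 1.43×10^12 = 2.71×10^12 K⁴.
q = 5.67×10⁻⁸ × 2.71×10^12 / 4.048 = 37900 W/m².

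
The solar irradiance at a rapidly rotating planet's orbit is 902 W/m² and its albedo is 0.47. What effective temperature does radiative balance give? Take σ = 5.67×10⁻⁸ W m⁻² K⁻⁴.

T ≈ 214 K

Power absorbed = (1−a)S·πR²; power emitted = 4πR²σT⁴. Equating and cancelling πR²:
T = ((1−a)S / 4σ)^(1/4) = (478 / (4 × 5.67×10⁻⁸))^(1/4) = (2.11×10^9)^(1/4).
T = 214 K.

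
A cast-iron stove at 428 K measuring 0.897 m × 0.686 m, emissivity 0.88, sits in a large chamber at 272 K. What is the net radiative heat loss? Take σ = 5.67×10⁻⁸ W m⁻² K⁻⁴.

A = 0.897 × 0.686 = 0.615 m².
Q = εσA(T⁴ − T_s⁴). T⁴ − T_s⁴ = (428)⁴ − (272)⁴ = 3.36×10^10 − 5.47×10^9 = 2.81×10^10 K⁴.
Q = 0.88 × 5.67×10⁻⁸ × 0.615 × 2.81×10^10 = 862 W.

Q ≈ 862 W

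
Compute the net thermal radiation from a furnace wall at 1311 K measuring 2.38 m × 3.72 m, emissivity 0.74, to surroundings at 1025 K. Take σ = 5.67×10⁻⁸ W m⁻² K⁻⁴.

Q ≈ 6.87×10^5 W

A = 2.38 × 3.72 = 8.85 m².
Q = εσA(T⁴ − T_s⁴). T⁴ − T_s⁴ = (1311)⁴ − (1025)⁴ = 2.95×10^12 − 1.10×10^12 = 1.85×10^12 K⁴.
Q = 0.74 × 5.67×10⁻⁸ × 8.85 × 1.85×10^12 = 6.87×10^5 W.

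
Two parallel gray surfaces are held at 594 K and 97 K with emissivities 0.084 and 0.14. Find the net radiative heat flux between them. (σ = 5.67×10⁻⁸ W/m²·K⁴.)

q ≈ 391 W/m²

For two large parallel gray plates, q = σ(T₁⁴ − T₂⁴) / (1/ε₁ + 1/ε₂ − 1).
1/ε₁ + 1/ε₂ − 1 = 1/0.084 + 1/0.14 − 1 = 18.05.
T₁⁴ − T₂⁴ = 1.24×10^11 − 8.85×10^7 = 1.24×10^11 K⁴.
q = 5.67×10⁻⁸ × 1.24×10^11 / 18.05 = 391 W/m².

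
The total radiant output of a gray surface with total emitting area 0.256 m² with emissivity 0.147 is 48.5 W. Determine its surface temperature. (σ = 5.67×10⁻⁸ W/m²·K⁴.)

From P = εσAT⁴, T = (P / εσA)^(1/4) = (48.5 / (0.147 × 5.67×10⁻⁸ × 0.256))^(1/4).
T = (2.27×10^10)^(1/4) = 388 K.

T ≈ 388 K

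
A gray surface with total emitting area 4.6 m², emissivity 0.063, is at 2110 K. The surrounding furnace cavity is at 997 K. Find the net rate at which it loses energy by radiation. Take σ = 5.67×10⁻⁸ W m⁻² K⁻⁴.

Q ≈ 3.09×10^5 W

Q = εσA(T⁴ − T_s⁴). T⁴ − T_s⁴ = (2110)⁴ − (997)⁴ = 1.98×10^13 − 9.88×10^11 = 1.88×10^13 K⁴.
Q = 0.063 × 5.67×10⁻⁸ × 4.60 × 1.88×10^13 = 3.09×10^5 W.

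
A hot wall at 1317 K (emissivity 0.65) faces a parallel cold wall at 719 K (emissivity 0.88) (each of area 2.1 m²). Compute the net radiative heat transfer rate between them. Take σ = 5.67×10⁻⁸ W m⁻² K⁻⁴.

Q ≈ 1.95×10^5 W

For two large parallel gray plates, q = σ(T₁⁴ − T₂⁴) / (1/ε₁ + 1/ε₂ − 1).
1/ε₁ + 1/ε₂ − 1 = 1/0.65 + 1/0.88 − 1 = 1.675.
T₁⁴ − T₂⁴ = 3.01×10^12 − 2.67×10^11 = 2.74×10^12 K⁴.
q = 5.67×10⁻⁸ × 2.74×10^12 / 1.675 = 92800 W/m².
Q = q·A = 92800 × 2.1 = 1.95×10^5 W.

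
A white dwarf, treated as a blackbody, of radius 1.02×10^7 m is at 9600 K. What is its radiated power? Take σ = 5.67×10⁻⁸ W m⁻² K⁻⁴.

A = 4πr² = 4π × (1.02×10^7)² = 1.31×10^15 m².
P = σAT⁴ = 5.67×10⁻⁸ × 1.31×10^15 × (9600)⁴ = 5.67×10⁻⁸ × 1.31×10^15 × 8.49×10^15.
P = 6.30×10^23 W.

P ≈ 6.30×10^23 W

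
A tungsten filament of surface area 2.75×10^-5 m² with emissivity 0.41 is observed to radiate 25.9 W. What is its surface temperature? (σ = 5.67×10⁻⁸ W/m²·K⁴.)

From P = εσAT⁴, T = (P / εσA)^(1/4) = (25.9 / (0.41 × 5.67×10⁻⁸ × 2.75×10^-5))^(1/4).
T = (4.05×10^13)^(1/4) = 2520 K.

T ≈ 2520 K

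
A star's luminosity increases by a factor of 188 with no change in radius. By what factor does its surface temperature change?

P ∝ T⁴ ⇒ T ∝ P^(1/4), so T scales by (188)^(1/4) = 3.70.

factor ≈ 3.70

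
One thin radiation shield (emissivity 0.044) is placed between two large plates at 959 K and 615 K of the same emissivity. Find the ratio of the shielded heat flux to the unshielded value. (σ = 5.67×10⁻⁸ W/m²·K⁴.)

ratio ≈ 0.500

With N identical shields there are N+1 = 2 gaps in series, each with the same radiative resistance, so the flux falls to 1/(N+1) of its unshielded value.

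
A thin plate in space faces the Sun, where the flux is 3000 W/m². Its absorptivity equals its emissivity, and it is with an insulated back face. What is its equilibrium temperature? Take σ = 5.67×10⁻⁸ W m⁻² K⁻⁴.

Absorbed flux αS = emitted flux εσT⁴ (one radiating face); with α = ε, T = (S/σ)^(1/4).
T = (3000 / 5.67×10⁻⁸)^(1/4) = (5.29×10^10)^(1/4).
T = 480 K.

T ≈ 480 K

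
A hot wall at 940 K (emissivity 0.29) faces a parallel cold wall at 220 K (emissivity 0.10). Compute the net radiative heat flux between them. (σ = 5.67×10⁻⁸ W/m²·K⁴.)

For two large parallel gray plates, q = σ(T₁⁴ − T₂⁴) / (1/ε₁ + 1/ε₂ − 1).
1/ε₁ + 1/ε₂ − 1 = 1/0.29 + 1/0.10 − 1 = 12.45.
T₁⁴ − T₂⁴ = 7.81×10^11 − 2.34×10^9 = 7.78×10^11 K⁴.
q = 5.67×10⁻⁸ × 7.78×10^11 / 12.45 = 3550 W/m².

q ≈ 3550 W/m²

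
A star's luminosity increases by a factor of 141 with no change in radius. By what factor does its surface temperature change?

factor ≈ 3.45

P ∝ T⁴ ⇒ T ∝ P^(1/4), so T scales by (141)^(1/4) = 3.45.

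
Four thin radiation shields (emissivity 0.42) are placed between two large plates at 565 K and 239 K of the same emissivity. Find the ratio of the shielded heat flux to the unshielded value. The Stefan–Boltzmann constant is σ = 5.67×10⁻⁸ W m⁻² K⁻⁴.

ratio ≈ 0.200

With N identical shields there are N+1 = 5 gaps in series, each with the same radiative resistance, so the flux falls to 1/(N+1) of its unshielded value.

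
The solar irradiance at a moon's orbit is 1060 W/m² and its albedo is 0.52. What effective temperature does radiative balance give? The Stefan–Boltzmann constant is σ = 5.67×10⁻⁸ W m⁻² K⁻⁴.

T ≈ 218 K

Power absorbed = (1−a)S·πR²; power emitted = 4πR²σT⁴. Equating and cancelling πR²:
T = ((1−a)S / 4σ)^(1/4) = (509 / (4 × 5.67×10⁻⁸))^(1/4) = (2.24×10^9)^(1/4).
T = 218 K.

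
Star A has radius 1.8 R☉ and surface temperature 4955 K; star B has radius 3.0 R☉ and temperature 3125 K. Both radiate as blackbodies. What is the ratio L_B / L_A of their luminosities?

L_B/L_A ≈ 0.439

L = 4πR²σT⁴ ∝ R²T⁴, so L_B/L_A = (3.0/1.8)² × (3125/4955)⁴ = 2.78 × 0.158 = 0.439.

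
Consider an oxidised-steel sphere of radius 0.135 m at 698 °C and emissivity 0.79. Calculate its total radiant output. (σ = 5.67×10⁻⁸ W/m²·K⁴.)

A = 4πr² = 4π × (0.135)² = 0.229 m².
698 °C = 971 K.
Stefan–Boltzmann: P = εσAT⁴ = 0.79 × 5.67×10⁻⁸ × 0.229 × (971)⁴ = 0.79 × 5.67×10⁻⁸ × 0.229 × 8.89×10^11.
P = 9120 W.

P ≈ 9120 W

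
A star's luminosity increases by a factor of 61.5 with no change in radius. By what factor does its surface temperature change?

factor ≈ 2.80

P ∝ T⁴ ⇒ T ∝ P^(1/4), so T scales by (61.5)^(1/4) = 2.80.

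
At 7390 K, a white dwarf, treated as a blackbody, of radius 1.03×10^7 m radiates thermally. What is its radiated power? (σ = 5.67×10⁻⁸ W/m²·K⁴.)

A = 4πr² = 4π × (1.03×10^7)² = 1.33×10^15 m².
P = σAT⁴ = 5.67×10⁻⁸ × 1.33×10^15 × (7390)⁴ = 5.67×10⁻⁸ × 1.33×10^15 × 2.98×10^15.
P = 2.25×10^23 W.

P ≈ 2.25×10^23 W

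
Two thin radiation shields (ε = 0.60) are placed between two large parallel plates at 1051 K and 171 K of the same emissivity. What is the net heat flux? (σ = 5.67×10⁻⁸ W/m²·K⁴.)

Each of the 3 gaps contributes resistance (2/ε − 1) = 2/0.60 − 1 = 2.333; total = 7.000.
q = σ(T₁⁴ − T₂⁴) / 7.000 = 5.67×10⁻⁸ × 1.22×10^12 / 7.000 = 9880 W/m².

q ≈ 9880 W/m²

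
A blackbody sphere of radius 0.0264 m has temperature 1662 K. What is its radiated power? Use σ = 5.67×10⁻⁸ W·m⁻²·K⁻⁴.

P ≈ 3790 W

A = 4πr² = 4π × (0.0264)² = 8.76×10^-3 m².
P = σAT⁴ = 5.67×10⁻⁸ × 8.76×10^-3 × (1662)⁴ = 5.67×10⁻⁸ × 8.76×10^-3 × 7.63×10^12.
P = 3790 W.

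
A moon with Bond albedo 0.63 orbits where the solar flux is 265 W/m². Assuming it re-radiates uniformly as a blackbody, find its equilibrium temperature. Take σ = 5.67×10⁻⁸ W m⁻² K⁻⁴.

Power absorbed = (1−a)S·πR²; power emitted = 4πR²σT⁴. Equating and cancelling πR²:
T = ((1−a)S / 4σ)^(1/4) = (98.0 / (4 × 5.67×10⁻⁸))^(1/4) = (4.32×10^8)^(1/4).
T = 144 K.

T ≈ 144 K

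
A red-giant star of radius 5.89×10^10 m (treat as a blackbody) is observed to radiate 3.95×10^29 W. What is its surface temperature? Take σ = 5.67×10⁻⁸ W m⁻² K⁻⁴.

A = 4πr² = 4π × (5.89×10^10)² = 4.36×10^22 m².
From P = σAT⁴, T = (P / σA)^(1/4) = (3.95×10^29 / (5.67×10⁻⁸ × 4.36×10^22))^(1/4).
T = (1.60×10^14)^(1/4) = 3560 K.

T ≈ 3560 K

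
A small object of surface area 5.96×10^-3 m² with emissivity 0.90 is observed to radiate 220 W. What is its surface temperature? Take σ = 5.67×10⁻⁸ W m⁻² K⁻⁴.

From P = εσAT⁴, T = (P / εσA)^(1/4) = (220 / (0.90 × 5.67×10⁻⁸ × 5.96×10^-3))^(1/4).
T = (7.23×10^11)^(1/4) = 922 K.

T ≈ 922 K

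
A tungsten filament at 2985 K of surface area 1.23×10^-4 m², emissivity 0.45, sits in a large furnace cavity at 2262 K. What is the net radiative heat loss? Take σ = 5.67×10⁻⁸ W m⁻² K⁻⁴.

Q = εσA(T⁴ − T_s⁴). T⁴ − T_s⁴ = (2985)⁴ − (2262)⁴ = 7.94×10^13 − 2.62×10^13 = 5.32×10^13 K⁴.
Q = 0.45 × 5.67×10⁻⁸ × 1.23×10^-4 × 5.32×10^13 = 167 W.

Q ≈ 167 W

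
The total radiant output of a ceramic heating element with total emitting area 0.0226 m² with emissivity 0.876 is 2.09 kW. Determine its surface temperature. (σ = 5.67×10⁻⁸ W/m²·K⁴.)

From P = εσAT⁴, T = (P / εσA)^(1/4) = (2090 / (0.876 × 5.67×10⁻⁸ × 0.0226))^(1/4).
T = (1.86×10^12)^(1/4) = 1170 K.

T ≈ 1170 K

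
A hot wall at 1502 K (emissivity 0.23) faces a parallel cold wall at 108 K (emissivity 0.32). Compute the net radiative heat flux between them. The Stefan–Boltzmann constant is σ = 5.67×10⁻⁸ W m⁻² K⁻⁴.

For two large parallel gray plates, q = σ(T₁⁴ − T₂⁴) / (1/ε₁ + 1/ε₂ − 1).
1/ε₁ + 1/ε₂ − 1 = 1/0.23 + 1/0.32 − 1 = 6.473.
T₁⁴ − T₂⁴ = 5.09×10^12 − 1.36×10^8 = 5.09×10^12 K⁴.
q = 5.67×10⁻⁸ × 5.09×10^12 / 6.473 = 44600 W/m².

q ≈ 44600 W/m²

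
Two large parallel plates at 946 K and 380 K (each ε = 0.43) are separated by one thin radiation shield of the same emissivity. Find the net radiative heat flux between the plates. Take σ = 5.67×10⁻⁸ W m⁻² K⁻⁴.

q ≈ 6060 W/m²

Each of the 2 gaps contributes resistance (2/ε − 1) = 2/0.43 − 1 = 3.651; total = 7.302.
q = σ(T₁⁴ − T₂⁴) / 7.302 = 5.67×10⁻⁸ × 7.80×10^11 / 7.302 = 6060 W/m².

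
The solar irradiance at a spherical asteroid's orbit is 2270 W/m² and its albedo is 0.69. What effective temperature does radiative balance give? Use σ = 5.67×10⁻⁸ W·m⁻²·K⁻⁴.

T ≈ 236 K

Power absorbed = (1−a)S·πR²; power emitted = 4πR²σT⁴. Equating and cancelling πR²:
T = ((1−a)S / 4σ)^(1/4) = (704 / (4 × 5.67×10⁻⁸))^(1/4) = (3.10×10^9)^(1/4).
T = 236 K.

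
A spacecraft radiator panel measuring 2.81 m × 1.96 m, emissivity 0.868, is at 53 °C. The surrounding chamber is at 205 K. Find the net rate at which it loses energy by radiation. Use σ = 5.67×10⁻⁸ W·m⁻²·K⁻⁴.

A = 2.81 × 1.96 = 5.51 m².
Convert: 53 °C = 326 K.
Q = εσA(T⁴ − T_s⁴). T⁴ − T_s⁴ = (326)⁴ − (205)⁴ = 1.13×10^10 − 1.77×10^9 = 9.53×10^9 K⁴.
Q = 0.868 × 5.67×10⁻⁸ × 5.51 × 9.53×10^9 = 2580 W.

Q ≈ 2580 W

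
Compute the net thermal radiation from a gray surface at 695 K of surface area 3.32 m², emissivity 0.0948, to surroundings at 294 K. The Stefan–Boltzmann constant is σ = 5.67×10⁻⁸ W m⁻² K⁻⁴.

Q = εσA(T⁴ − T_s⁴). T⁴ − T_s⁴ = (695)⁴ − (294)⁴ = 2.33×10^11 − 7.47×10^9 = 2.26×10^11 K⁴.
Q = 0.0948 × 5.67×10⁻⁸ × 3.32 × 2.26×10^11 = 4030 W.

Q ≈ 4030 W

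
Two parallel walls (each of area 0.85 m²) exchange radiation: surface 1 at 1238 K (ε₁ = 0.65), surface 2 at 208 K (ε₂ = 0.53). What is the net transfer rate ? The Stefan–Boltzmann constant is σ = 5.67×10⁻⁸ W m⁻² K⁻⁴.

For two large parallel gray plates, q = σ(T₁⁴ − T₂⁴) / (1/ε₁ + 1/ε₂ − 1).
1/ε₁ + 1/ε₂ − 1 = 1/0.65 + 1/0.53 − 1 = 2.425.
T₁⁴ − T₂⁴ = 2.35×10^12 − 1.87×10^9 = 2.35×10^12 K⁴.
q = 5.67×10⁻⁸ × 2.35×10^12 / 2.425 = 54900 W/m².
Q = q·A = 54900 × 0.85 = 46600 W.

Q ≈ 46600 W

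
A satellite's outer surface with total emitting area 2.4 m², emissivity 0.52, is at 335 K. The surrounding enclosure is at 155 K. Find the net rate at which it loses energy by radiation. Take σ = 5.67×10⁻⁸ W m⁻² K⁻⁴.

Q = εσA(T⁴ − T_s⁴). T⁴ − T_s⁴ = (335)⁴ − (155)⁴ = 1.26×10^10 − 5.77×10^8 = 1.20×10^10 K⁴.
Q = 0.52 × 5.67×10⁻⁸ × 2.40 × 1.20×10^10 = 850 W.

Q ≈ 850 W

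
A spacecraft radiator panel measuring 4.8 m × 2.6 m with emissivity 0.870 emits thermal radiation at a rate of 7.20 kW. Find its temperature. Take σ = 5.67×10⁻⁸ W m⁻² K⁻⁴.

A = 4.8 × 2.6 = 12.5 m².
From P = εσAT⁴, T = (P / εσA)^(1/4) = (7200 / (0.870 × 5.67×10⁻⁸ × 12.5))^(1/4).
T = (1.17×10^10)^(1/4) = 329 K.

T ≈ 329 K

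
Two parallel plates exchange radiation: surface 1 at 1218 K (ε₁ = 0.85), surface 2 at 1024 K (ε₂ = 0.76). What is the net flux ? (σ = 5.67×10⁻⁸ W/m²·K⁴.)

For two large parallel gray plates, q = σ(T₁⁴ − T₂⁴) / (1/ε₁ + 1/ε₂ − 1).
1/ε₁ + 1/ε₂ − 1 = 1/0.85 + 1/0.76 − 1 = 1.492.
T₁⁴ − T₂⁴ = 2.20×10^12 − 1.10×10^12 = 1.10×10^12 K⁴.
q = 5.67×10⁻⁸ × 1.10×10^12 / 1.492 = 41800 W/m².

q ≈ 41800 W/m²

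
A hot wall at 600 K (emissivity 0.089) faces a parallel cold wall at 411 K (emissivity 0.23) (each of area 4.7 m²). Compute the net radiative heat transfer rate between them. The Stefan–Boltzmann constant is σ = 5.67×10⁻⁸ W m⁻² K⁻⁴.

For two large parallel gray plates, q = σ(T₁⁴ − T₂⁴) / (1/ε₁ + 1/ε₂ − 1).
1/ε₁ + 1/ε₂ − 1 = 1/0.089 + 1/0.23 − 1 = 14.58.
T₁⁴ − T₂⁴ = 1.30×10^11 − 2.85×10^10 = 1.01×10^11 K⁴.
q = 5.67×10⁻⁸ × 1.01×10^11 / 14.58 = 393 W/m².
Q = q·A = 393 × 4.7 = 1850 W.

Q ≈ 1850 W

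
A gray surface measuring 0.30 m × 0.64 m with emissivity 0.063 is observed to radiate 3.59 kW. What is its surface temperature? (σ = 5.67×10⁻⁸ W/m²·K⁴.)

T ≈ 1510 K

A = 0.30 × 0.64 = 0.192 m².
From P = εσAT⁴, T = (P / εσA)^(1/4) = (3590 / (0.063 × 5.67×10⁻⁸ × 0.192))^(1/4).
T = (5.23×10^12)^(1/4) = 1510 K.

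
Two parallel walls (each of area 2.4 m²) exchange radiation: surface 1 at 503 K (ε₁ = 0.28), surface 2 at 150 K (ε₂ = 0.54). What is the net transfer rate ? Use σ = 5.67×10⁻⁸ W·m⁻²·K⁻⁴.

Q ≈ 1950 W

For two large parallel gray plates, q = σ(T₁⁴ − T₂⁴) / (1/ε₁ + 1/ε₂ − 1).
1/ε₁ + 1/ε₂ − 1 = 1/0.28 + 1/0.54 − 1 = 4.423.
T₁⁴ − T₂⁴ = 6.40×10^10 − 5.06×10^8 = 6.35×10^10 K⁴.
q = 5.67×10⁻⁸ × 6.35×10^10 / 4.423 = 814 W/m².
Q = q·A = 814 × 2.4 = 1950 W.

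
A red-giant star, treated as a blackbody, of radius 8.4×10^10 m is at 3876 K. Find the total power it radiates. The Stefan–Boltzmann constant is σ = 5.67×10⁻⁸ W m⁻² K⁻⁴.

A = 4πr² = 4π × (8.4×10^10)² = 8.87×10^22 m².
P = σAT⁴ = 5.67×10⁻⁸ × 8.87×10^22 × (3876)⁴ = 5.67×10⁻⁸ × 8.87×10^22 × 2.26×10^14.
P = 1.13×10^30 W.

P ≈ 1.13×10^30 W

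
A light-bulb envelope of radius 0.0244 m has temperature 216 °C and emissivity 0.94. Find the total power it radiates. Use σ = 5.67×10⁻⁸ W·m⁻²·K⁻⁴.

P ≈ 22.8 W

A = 4πr² = 4π × (0.0244)² = 7.48×10^-3 m².
216 °C = 489 K.
Stefan–Boltzmann: P = εσAT⁴ = 0.94 × 5.67×10⁻⁸ × 7.48×10^-3 × (489)⁴ = 0.94 × 5.67×10⁻⁸ × 7.48×10^-3 × 5.72×10^10.
P = 22.8 W.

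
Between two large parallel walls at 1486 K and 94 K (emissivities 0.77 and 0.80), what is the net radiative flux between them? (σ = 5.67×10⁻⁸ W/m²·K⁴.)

For two large parallel gray plates, q = σ(T₁⁴ − T₂⁴) / (1/ε₁ + 1/ε₂ − 1).
1/ε₁ + 1/ε₂ − 1 = 1/0.77 + 1/0.80 − 1 = 1.549.
T₁⁴ − T₂⁴ = 4.88×10^12 − 7.81×10^7 = 4.88×10^12 K⁴.
q = 5.67×10⁻⁸ × 4.88×10^12 / 1.549 = 1.79×10^5 W/m².

q ≈ 1.79×10^5 W/m²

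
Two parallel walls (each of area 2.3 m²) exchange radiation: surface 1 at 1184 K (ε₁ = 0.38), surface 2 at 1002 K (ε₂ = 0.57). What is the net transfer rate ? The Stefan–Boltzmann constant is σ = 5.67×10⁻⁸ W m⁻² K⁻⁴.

Q ≈ 36900 W

For two large parallel gray plates, q = σ(T₁⁴ − T₂⁴) / (1/ε₁ + 1/ε₂ − 1).
1/ε₁ + 1/ε₂ − 1 = 1/0.38 + 1/0.57 − 1 = 3.386.
T₁⁴ − T₂⁴ = 1.97×10^12 − 1.01×10^12 = 9.57×10^11 K⁴.
q = 5.67×10⁻⁸ × 9.57×10^11 / 3.386 = 16000 W/m².
Q = q·A = 16000 × 2.3 = 36900 W.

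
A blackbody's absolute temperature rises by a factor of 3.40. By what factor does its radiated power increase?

P ∝ T⁴, so the power scales as (3.40)⁴ = 134.

factor ≈ 134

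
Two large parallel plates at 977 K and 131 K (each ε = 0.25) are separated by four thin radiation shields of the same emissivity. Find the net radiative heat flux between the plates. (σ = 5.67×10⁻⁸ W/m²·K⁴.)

Each of the 5 gaps contributes resistance (2/ε − 1) = 2/0.25 − 1 = 7.000; total = 35.00.
q = σ(T₁⁴ − T₂⁴) / 35.00 = 5.67×10⁻⁸ × 9.11×10^11 / 35.00 = 1480 W/m².

q ≈ 1480 W/m²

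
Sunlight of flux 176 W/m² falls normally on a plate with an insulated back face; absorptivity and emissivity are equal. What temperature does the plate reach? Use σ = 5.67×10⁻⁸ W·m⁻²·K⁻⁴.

Absorbed flux αS = emitted flux εσT⁴ (one radiating face); with α = ε, T = (S/σ)^(1/4).
T = (176 / 5.67×10⁻⁸)^(1/4) = (3.10×10^9)^(1/4).
T = 236 K.

T ≈ 236 K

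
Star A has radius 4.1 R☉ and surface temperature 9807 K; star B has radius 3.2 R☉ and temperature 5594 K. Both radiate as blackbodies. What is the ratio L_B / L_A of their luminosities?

L_B/L_A ≈ 0.0645

L = 4πR²σT⁴ ∝ R²T⁴, so L_B/L_A = (3.2/4.1)² × (5594/9807)⁴ = 0.609 × 0.106 = 0.0645.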